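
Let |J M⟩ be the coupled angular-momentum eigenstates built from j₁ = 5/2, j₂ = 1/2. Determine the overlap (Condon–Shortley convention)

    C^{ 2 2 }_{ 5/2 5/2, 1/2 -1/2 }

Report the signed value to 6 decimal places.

+0.912871

triangle: 1!*4!*0!/6! = 24/720
(j±m)!: 5!*0!*0!*1!*4!*0! = 2880
prefactor² = (2J+1)*Δ*N² = 480
  k=0: +1/(0!*1!*0!*0!*4!*0!) = 1/24
Σ = 1/24  ⇒  CG² = 480*1/24² = 5/6
CG = +√(5/6) = +0.912871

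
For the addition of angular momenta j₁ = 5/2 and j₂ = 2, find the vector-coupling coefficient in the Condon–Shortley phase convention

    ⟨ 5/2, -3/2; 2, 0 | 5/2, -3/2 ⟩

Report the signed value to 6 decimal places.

-0.119523  (= −√(1/70))

√[6·2!3!2!/8! · 1!4!2!2!1!4!] = √(288/35)
  +(−1)^1/∏(1,1,3,1,0,1)! = -1/6  (running -1/6)
  +(−1)^2/∏(2,0,2,0,1,2)! = 1/8  (running -1/24)
⟨..|..⟩ = √(288/35)·(-1/24) = -0.119523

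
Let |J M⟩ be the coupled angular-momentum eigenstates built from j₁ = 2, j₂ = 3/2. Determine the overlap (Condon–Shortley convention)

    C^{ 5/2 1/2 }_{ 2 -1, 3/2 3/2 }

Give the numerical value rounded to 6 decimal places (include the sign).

triangle: 1!·3!·2!/7! = 12/5040
(j±m)!: 1!·3!·3!·0!·3!·2! = 432
prefactor² = (2J+1)·Δ·N² = 216/35
  k=1: −1/(1!·0!·2!·2!·1!·0!) = -1/4
Σ = -1/4  ⇒  CG² = 216/35·(-1/4)² = 27/70
CG = −√(27/70) = -0.621059

−√(27/70) = -0.621059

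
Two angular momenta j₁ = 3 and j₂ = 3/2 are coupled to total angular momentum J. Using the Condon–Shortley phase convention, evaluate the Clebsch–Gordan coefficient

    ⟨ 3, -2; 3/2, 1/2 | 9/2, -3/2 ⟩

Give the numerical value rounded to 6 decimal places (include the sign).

+0.462910  (= +√(3/14))

triangle: 0!·6!·3!/10! = 4320/3628800
(j±m)!: 1!·5!·2!·1!·3!·6! = 1036800
prefactor² = (2J+1)·Δ·N² = 86400/7
  k=0: +1/(0!·0!·5!·2!·1!·1!) = 1/240
Σ = 1/240  ⇒  CG² = 86400/7·1/240² = 3/14
CG = +√(3/14) = +0.462910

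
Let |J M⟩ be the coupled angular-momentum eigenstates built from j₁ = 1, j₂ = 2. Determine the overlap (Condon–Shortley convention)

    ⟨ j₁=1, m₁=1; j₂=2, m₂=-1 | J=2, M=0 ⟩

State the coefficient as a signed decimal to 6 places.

triangle: 1!·1!·3!/6! = 6/720
(j±m)!: 2!·0!·1!·3!·2!·2! = 48
prefactor² = (2J+1)·Δ·N² = 2
  k=0: +1/(0!·1!·0!·1!·1!·2!) = 1/2
Σ = 1/2  ⇒  CG² = 2·1/2² = 1/2
CG = +√(1/2) = +0.707107

+0.707107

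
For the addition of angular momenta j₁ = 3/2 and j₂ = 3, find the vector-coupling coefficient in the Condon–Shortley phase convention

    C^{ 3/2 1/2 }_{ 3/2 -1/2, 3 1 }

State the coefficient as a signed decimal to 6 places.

+√(12/35) ≈ +0.585540

triangle: 3!*0!*3!/7! = 36/5040
(j±m)!: 1!*2!*4!*2!*2!*1! = 192
prefactor² = (2J+1)*Δ*N² = 192/35
  k=2: +1/(2!*1!*0!*2!*0!*1!) = 1/4
Σ = 1/4  ⇒  CG² = 192/35*1/4² = 12/35
CG = +√(12/35) = +0.585540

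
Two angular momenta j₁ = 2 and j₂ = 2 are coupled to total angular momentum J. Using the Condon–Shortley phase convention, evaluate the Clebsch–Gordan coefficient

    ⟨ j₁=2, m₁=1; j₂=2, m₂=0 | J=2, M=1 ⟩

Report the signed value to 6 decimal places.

j₁+j₂−J=2  J+j₁−j₂=2  J−j₁+j₂=2  j₁+j₂+J+1=7
(j₁±m₁, j₂±m₂, J±M) = (3,1,2,2,3,1)
P² = 8/7
sum k=0..1:
  [0] +1/4 = 1/4
  [1] −1/2 = -1/2
S = -1/4
C² = P²·S² = 1/14 ; C = -0.267261

−√(1/14) ≈ -0.267261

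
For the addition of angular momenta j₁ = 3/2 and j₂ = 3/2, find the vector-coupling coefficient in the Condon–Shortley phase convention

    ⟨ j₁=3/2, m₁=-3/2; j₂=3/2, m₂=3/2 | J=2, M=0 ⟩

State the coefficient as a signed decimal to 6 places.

-0.500000  (= −√(1/4))

√[5·1!2!2!/6! · 0!3!3!0!2!2!] = √(4)
  +(−1)^1/∏(1,0,2,2,0,0)! = -1/4  (running -1/4)
⟨..|..⟩ = √(4)·(-1/4) = -0.500000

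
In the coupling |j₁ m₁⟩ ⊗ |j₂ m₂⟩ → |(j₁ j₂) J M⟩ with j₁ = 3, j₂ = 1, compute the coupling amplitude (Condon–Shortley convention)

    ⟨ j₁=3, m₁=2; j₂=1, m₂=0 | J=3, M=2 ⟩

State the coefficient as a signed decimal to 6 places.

+0.577350  (= +√(1/3))

√[7·1!5!1!/8! · 5!1!1!1!5!1!] = √(300)
  +(−1)^0/∏(0,1,1,1,4,0)! = 1/24  (running 1/24)
  +(−1)^1/∏(1,0,0,0,5,1)! = -1/120  (running 1/30)
⟨..|..⟩ = √(300)·(1/30) = +0.577350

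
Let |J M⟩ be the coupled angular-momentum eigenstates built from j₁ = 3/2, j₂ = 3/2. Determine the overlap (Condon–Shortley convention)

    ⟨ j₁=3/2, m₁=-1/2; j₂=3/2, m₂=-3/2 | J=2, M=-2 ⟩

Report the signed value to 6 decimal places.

j₁+j₂−J=1  J+j₁−j₂=2  J−j₁+j₂=2  j₁+j₂+J+1=6
(j₁±m₁, j₂±m₂, J±M) = (1,2,0,3,0,4)
P² = 8
sum k=0..0:
  [0] +1/4 = 1/4
S = 1/4
C² = P²·S² = 1/2 ; C = +0.707107

+√(1/2) = +0.707107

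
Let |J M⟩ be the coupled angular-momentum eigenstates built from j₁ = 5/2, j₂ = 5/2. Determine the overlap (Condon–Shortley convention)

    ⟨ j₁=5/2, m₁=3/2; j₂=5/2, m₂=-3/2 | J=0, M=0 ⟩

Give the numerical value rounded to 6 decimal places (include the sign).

-0.408248  (= −√(1/6))

triangle: 5!·0!·0!/6! = 120/720
(j±m)!: 4!·1!·1!·4!·0!·0! = 576
prefactor² = (2J+1)·Δ·N² = 96
  k=1: −1/(1!·4!·0!·0!·0!·0!) = -1/24
Σ = -1/24  ⇒  CG² = 96·(-1/24)² = 1/6
CG = −√(1/6) = -0.408248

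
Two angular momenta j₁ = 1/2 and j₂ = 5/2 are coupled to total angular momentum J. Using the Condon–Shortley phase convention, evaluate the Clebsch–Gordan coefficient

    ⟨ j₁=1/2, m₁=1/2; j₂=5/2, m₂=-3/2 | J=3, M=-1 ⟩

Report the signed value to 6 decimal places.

+√(1/3) ≈ +0.577350

√[7·0!1!5!/7! · 1!0!1!4!2!4!] = √(192)
  +(−1)^0/∏(0,0,0,1,1,4)! = 1/24  (running 1/24)
⟨..|..⟩ = √(192)·(1/24) = +0.577350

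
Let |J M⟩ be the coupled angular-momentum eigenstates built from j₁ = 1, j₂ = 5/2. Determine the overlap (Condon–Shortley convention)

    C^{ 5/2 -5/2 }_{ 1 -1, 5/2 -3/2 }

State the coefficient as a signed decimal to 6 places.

√[6·1!1!4!/7! · 0!2!1!4!0!5!] = √(1152/7)
  +(−1)^1/∏(1,0,1,0,0,4)! = -1/24  (running -1/24)
⟨..|..⟩ = √(1152/7)·(-1/24) = -0.534522

−√(2/7) = -0.534522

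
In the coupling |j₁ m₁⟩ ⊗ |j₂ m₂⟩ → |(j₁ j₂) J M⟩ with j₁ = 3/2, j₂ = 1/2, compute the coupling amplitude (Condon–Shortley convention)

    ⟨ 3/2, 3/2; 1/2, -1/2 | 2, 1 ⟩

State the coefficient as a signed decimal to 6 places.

+√(1/4) = +0.500000

j₁+j₂−J=0  J+j₁−j₂=3  J−j₁+j₂=1  j₁+j₂+J+1=5
(j₁±m₁, j₂±m₂, J±M) = (3,0,0,1,3,1)
P² = 9
sum k=0..0:
  [0] +1/6 = 1/6
S = 1/6
C² = P²·S² = 1/4 ; C = +0.500000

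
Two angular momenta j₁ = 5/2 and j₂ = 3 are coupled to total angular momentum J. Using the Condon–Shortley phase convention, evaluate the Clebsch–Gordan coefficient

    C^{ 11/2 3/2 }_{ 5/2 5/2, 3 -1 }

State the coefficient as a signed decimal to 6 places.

j₁+j₂−J=0  J+j₁−j₂=5  J−j₁+j₂=6  j₁+j₂+J+1=12
(j₁±m₁, j₂±m₂, J±M) = (5,0,2,4,7,4)
P² = 16588800/11
sum k=0..0:
  [0] +1/5760 = 1/5760
S = 1/5760
C² = P²·S² = 1/22 ; C = +0.213201

+0.213201  (= +√(1/22))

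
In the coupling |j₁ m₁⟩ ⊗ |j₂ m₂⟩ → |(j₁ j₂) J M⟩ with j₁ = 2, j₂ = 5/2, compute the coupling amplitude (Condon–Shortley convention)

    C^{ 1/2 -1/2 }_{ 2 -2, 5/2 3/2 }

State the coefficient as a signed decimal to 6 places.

+0.258199

j₁+j₂−J=4  J+j₁−j₂=0  J−j₁+j₂=1  j₁+j₂+J+1=6
(j₁±m₁, j₂±m₂, J±M) = (0,4,4,1,0,1)
P² = 192/5
sum k=4..4:
  [4] +1/24 = 1/24
S = 1/24
C² = P²·S² = 1/15 ; C = +0.258199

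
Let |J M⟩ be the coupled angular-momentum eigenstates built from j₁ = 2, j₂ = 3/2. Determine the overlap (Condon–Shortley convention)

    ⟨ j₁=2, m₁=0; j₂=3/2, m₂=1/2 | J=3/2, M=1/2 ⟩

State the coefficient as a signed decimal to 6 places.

-0.447214

√[4·2!2!1!/6! · 2!2!2!1!2!1!] = √(16/45)
  +(−1)^1/∏(1,1,1,1,1,0)! = -1  (running -1)
  +(−1)^2/∏(2,0,0,0,2,1)! = 1/4  (running -3/4)
⟨..|..⟩ = √(16/45)·(-3/4) = -0.447214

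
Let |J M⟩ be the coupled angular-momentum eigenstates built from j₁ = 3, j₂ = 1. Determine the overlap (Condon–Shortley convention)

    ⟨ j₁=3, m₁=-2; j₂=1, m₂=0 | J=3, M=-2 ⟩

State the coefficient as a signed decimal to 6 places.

-0.577350  (= −√(1/3))

j₁+j₂−J=1  J+j₁−j₂=5  J−j₁+j₂=1  j₁+j₂+J+1=8
(j₁±m₁, j₂±m₂, J±M) = (1,5,1,1,1,5)
P² = 300
sum k=0..1:
  [0] +1/120 = 1/120
  [1] −1/24 = -1/24
S = -1/30
C² = P²·S² = 1/3 ; C = -0.577350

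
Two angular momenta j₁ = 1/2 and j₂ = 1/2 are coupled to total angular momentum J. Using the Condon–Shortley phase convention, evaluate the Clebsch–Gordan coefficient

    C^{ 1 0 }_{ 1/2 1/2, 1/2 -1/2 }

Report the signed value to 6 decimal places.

+√(1/2) ≈ +0.707107

triangle: 0!×1!×1!/3! = 1/6
(j±m)!: 1!×0!×0!×1!×1!×1! = 1
prefactor² = (2J+1)×Δ×N² = 1/2
  k=0: +1/(0!×0!×0!×0!×1!×1!) = 1
Σ = 1  ⇒  CG² = 1/2×1² = 1/2
CG = +√(1/2) = +0.707107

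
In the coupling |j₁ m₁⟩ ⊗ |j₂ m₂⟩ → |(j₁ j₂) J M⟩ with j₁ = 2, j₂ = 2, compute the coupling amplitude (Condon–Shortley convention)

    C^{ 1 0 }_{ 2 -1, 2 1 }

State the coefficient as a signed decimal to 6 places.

j₁+j₂−J=3  J+j₁−j₂=1  J−j₁+j₂=1  j₁+j₂+J+1=6
(j₁±m₁, j₂±m₂, J±M) = (1,3,3,1,1,1)
P² = 9/10
sum k=2..3:
  [2] +1/2 = 1/2
  [3] −1/6 = -1/6
S = 1/3
C² = P²·S² = 1/10 ; C = +0.316228

+0.316228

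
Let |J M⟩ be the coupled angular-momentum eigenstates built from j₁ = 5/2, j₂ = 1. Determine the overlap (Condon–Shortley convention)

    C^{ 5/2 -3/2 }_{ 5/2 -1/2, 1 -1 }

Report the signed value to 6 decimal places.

+√(16/35) = +0.676123

√[6·1!4!1!/7! · 2!3!0!2!1!4!] = √(576/35)
  +(−1)^0/∏(0,1,3,0,1,1)! = 1/6  (running 1/6)
⟨..|..⟩ = √(576/35)·(1/6) = +0.676123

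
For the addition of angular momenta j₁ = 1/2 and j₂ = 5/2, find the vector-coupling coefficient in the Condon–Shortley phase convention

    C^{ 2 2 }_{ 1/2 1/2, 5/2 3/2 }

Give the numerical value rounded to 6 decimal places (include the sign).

√[5·1!0!4!/6! · 1!0!4!1!4!0!] = √(96)
  +(−1)^0/∏(0,1,0,4,0,0)! = 1/24  (running 1/24)
⟨..|..⟩ = √(96)·(1/24) = +0.408248

+0.408248  (= +√(1/6))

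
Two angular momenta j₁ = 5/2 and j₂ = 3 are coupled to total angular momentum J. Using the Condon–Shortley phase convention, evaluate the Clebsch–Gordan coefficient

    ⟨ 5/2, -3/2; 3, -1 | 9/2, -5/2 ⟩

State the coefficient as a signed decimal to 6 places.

j₁+j₂−J=1  J+j₁−j₂=4  J−j₁+j₂=5  j₁+j₂+J+1=11
(j₁±m₁, j₂±m₂, J±M) = (1,4,2,4,2,7)
P² = 92160/11
sum k=0..1:
  [0] +1/288 = 1/288
  [1] −1/144 = -1/144
S = -1/288
C² = P²·S² = 10/99 ; C = -0.317821

−√(10/99) = -0.317821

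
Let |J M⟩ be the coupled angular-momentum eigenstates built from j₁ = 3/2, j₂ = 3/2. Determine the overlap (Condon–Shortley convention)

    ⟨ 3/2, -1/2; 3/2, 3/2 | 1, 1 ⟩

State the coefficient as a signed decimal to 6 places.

√[3·2!1!1!/5! · 1!2!3!0!2!0!] = √(6/5)
  +(−1)^2/∏(2,0,0,1,1,0)! = 1/2  (running 1/2)
⟨..|..⟩ = √(6/5)·(1/2) = +0.547723

+√(3/10) ≈ +0.547723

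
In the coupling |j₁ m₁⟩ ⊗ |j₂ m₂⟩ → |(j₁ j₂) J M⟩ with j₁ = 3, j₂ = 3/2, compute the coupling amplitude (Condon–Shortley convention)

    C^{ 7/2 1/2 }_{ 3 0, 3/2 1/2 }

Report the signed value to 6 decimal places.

−√(2/21) = -0.308607

√[8·1!5!2!/9! · 3!3!2!1!4!3!] = √(384/7)
  +(−1)^0/∏(0,1,3,2,2,0)! = 1/24  (running 1/24)
  +(−1)^1/∏(1,0,2,1,3,1)! = -1/12  (running -1/24)
⟨..|..⟩ = √(384/7)·(-1/24) = -0.308607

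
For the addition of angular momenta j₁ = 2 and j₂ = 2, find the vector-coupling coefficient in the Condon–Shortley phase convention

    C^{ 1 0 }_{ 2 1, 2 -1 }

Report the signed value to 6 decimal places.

j₁+j₂−J=3  J+j₁−j₂=1  J−j₁+j₂=1  j₁+j₂+J+1=6
(j₁±m₁, j₂±m₂, J±M) = (3,1,1,3,1,1)
P² = 9/10
sum k=0..1:
  [0] +1/6 = 1/6
  [1] −1/2 = -1/2
S = -1/3
C² = P²·S² = 1/10 ; C = -0.316228

−√(1/10) = -0.316228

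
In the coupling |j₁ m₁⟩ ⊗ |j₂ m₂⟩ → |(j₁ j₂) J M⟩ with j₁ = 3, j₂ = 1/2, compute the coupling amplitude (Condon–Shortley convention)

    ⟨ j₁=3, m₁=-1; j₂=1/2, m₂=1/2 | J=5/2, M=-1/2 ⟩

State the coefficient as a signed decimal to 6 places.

√[6·1!5!0!/7! · 2!4!1!0!2!3!] = √(576/7)
  +(−1)^1/∏(1,0,3,0,2,0)! = -1/12  (running -1/12)
⟨..|..⟩ = √(576/7)·(-1/12) = -0.755929

-0.755929  (= −√(4/7))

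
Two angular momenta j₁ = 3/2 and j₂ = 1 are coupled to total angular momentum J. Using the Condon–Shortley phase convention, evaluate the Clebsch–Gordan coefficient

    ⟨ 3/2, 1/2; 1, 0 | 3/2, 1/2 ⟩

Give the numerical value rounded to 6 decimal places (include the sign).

triangle: 1!·2!·1!/5! = 2/120
(j±m)!: 2!·1!·1!·1!·2!·1! = 4
prefactor² = (2J+1)·Δ·N² = 4/15
  k=0: +1/(0!·1!·1!·1!·1!·0!) = 1
  k=1: −1/(1!·0!·0!·0!·2!·1!) = -1/2
Σ = 1/2  ⇒  CG² = 4/15·1/2² = 1/15
CG = +√(1/15) = +0.258199

+√(1/15) = +0.258199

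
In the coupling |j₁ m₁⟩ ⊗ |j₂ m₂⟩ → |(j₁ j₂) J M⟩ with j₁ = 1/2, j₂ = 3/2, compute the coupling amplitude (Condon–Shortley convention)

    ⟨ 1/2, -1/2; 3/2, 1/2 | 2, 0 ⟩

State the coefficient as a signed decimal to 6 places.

+√(1/2) = +0.707107

triangle: 0!*1!*3!/5! = 6/120
(j±m)!: 0!*1!*2!*1!*2!*2! = 8
prefactor² = (2J+1)*Δ*N² = 2
  k=0: +1/(0!*0!*1!*2!*0!*1!) = 1/2
Σ = 1/2  ⇒  CG² = 2*1/2² = 1/2
CG = +√(1/2) = +0.707107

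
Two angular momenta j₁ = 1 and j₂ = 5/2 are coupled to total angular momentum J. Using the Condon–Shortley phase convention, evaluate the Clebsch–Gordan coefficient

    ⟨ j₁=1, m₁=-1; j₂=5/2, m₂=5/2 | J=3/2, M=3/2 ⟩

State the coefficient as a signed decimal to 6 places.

+0.816497  (= +√(2/3))

j₁+j₂−J=2  J+j₁−j₂=0  J−j₁+j₂=3  j₁+j₂+J+1=6
(j₁±m₁, j₂±m₂, J±M) = (0,2,5,0,3,0)
P² = 96
sum k=2..2:
  [2] +1/12 = 1/12
S = 1/12
C² = P²·S² = 2/3 ; C = +0.816497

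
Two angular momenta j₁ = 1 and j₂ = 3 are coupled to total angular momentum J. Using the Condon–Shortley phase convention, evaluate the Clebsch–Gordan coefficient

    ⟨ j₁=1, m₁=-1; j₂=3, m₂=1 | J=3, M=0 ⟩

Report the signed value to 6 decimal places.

triangle: 1!×1!×5!/8! = 120/40320
(j±m)!: 0!×2!×4!×2!×3!×3! = 3456
prefactor² = (2J+1)×Δ×N² = 72
  k=1: −1/(1!×0!×1!×3!×0!×2!) = -1/12
Σ = -1/12  ⇒  CG² = 72×(-1/12)² = 1/2
CG = −√(1/2) = -0.707107

−√(1/2) = -0.707107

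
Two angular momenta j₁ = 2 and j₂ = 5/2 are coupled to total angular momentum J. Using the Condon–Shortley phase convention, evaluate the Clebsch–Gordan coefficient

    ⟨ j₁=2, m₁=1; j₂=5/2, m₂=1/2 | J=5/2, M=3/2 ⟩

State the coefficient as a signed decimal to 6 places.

triangle: 2!·2!·3!/8! = 24/40320
(j±m)!: 3!·1!·3!·2!·4!·1! = 1728
prefactor² = (2J+1)·Δ·N² = 216/35
  k=0: +1/(0!·2!·1!·3!·1!·0!) = 1/12
  k=1: −1/(1!·1!·0!·2!·2!·1!) = -1/4
Σ = -1/6  ⇒  CG² = 216/35·(-1/6)² = 6/35
CG = −√(6/35) = -0.414039

−√(6/35) ≈ -0.414039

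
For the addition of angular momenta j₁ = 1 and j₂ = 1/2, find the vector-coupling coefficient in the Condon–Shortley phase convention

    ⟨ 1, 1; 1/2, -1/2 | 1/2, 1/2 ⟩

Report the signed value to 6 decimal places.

+√(2/3) = +0.816497

√[2·1!1!0!/3! · 2!0!0!1!1!0!] = √(2/3)
  +(−1)^0/∏(0,1,0,0,1,0)! = 1  (running 1)
⟨..|..⟩ = √(2/3)·(1) = +0.816497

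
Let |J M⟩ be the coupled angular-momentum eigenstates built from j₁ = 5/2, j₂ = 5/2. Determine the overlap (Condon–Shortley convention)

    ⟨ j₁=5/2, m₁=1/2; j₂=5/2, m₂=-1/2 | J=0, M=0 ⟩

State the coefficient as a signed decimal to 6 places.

+√(1/6) = +0.408248

j₁+j₂−J=5  J+j₁−j₂=0  J−j₁+j₂=0  j₁+j₂+J+1=6
(j₁±m₁, j₂±m₂, J±M) = (3,2,2,3,0,0)
P² = 24
sum k=2..2:
  [2] +1/12 = 1/12
S = 1/12
C² = P²·S² = 1/6 ; C = +0.408248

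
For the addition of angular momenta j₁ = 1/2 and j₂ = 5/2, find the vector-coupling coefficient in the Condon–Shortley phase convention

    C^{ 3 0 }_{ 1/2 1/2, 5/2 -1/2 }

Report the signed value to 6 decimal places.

+√(1/2) ≈ +0.707107

√[7·0!1!5!/7! · 1!0!2!3!3!3!] = √(72)
  +(−1)^0/∏(0,0,0,2,1,3)! = 1/12  (running 1/12)
⟨..|..⟩ = √(72)·(1/12) = +0.707107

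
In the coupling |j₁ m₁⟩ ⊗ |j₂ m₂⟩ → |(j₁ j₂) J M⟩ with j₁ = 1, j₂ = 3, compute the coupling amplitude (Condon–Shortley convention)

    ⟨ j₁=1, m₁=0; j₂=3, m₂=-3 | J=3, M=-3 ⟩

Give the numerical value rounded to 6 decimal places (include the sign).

triangle: 1!×1!×5!/8! = 120/40320
(j±m)!: 1!×1!×0!×6!×0!×6! = 518400
prefactor² = (2J+1)×Δ×N² = 10800
  k=0: +1/(0!×1!×1!×0!×0!×5!) = 1/120
Σ = 1/120  ⇒  CG² = 10800×1/120² = 3/4
CG = +√(3/4) = +0.866025

+√(3/4) ≈ +0.866025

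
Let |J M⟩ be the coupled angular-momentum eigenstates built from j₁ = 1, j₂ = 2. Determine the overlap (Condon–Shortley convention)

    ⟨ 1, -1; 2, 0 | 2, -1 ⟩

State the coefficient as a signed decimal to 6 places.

−√(1/2) = -0.707107

triangle: 1!*1!*3!/6! = 6/720
(j±m)!: 0!*2!*2!*2!*1!*3! = 48
prefactor² = (2J+1)*Δ*N² = 2
  k=1: −1/(1!*0!*1!*1!*0!*2!) = -1/2
Σ = -1/2  ⇒  CG² = 2*(-1/2)² = 1/2
CG = −√(1/2) = -0.707107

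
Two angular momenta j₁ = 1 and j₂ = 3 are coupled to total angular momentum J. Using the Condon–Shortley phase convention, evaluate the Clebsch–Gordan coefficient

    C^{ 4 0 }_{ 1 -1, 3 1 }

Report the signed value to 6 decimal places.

√[9·0!2!6!/9! · 0!2!4!2!4!4!] = √(13824/7)
  +(−1)^0/∏(0,0,2,4,0,2)! = 1/96  (running 1/96)
⟨..|..⟩ = √(13824/7)·(1/96) = +0.462910

+√(3/14) ≈ +0.462910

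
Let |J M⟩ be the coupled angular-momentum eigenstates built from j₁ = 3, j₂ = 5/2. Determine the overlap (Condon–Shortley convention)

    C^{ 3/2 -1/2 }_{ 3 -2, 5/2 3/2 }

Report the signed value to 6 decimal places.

triangle: 4!*2!*1!/8! = 48/40320
(j±m)!: 1!*5!*4!*1!*1!*2! = 5760
prefactor² = (2J+1)*Δ*N² = 192/7
  k=3: −1/(3!*1!*2!*1!*0!*0!) = -1/12
  k=4: +1/(4!*0!*1!*0!*1!*1!) = 1/24
Σ = -1/24  ⇒  CG² = 192/7*(-1/24)² = 1/21
CG = −√(1/21) = -0.218218

-0.218218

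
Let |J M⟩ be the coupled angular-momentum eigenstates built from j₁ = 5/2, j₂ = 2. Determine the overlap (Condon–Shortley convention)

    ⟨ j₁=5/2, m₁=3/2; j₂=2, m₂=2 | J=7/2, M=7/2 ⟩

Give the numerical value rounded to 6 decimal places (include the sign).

j₁+j₂−J=1  J+j₁−j₂=4  J−j₁+j₂=3  j₁+j₂+J+1=9
(j₁±m₁, j₂±m₂, J±M) = (4,1,4,0,7,0)
P² = 9216
sum k=1..1:
  [1] −1/144 = -1/144
S = -1/144
C² = P²·S² = 4/9 ; C = -0.666667

−√(4/9) = -0.666667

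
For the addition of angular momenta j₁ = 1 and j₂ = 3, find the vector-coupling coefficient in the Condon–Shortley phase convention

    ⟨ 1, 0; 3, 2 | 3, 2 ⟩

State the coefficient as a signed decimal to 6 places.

-0.577350  (= −√(1/3))

j₁+j₂−J=1  J+j₁−j₂=1  J−j₁+j₂=5  j₁+j₂+J+1=8
(j₁±m₁, j₂±m₂, J±M) = (1,1,5,1,5,1)
P² = 300
sum k=0..1:
  [0] +1/120 = 1/120
  [1] −1/24 = -1/24
S = -1/30
C² = P²·S² = 1/3 ; C = -0.577350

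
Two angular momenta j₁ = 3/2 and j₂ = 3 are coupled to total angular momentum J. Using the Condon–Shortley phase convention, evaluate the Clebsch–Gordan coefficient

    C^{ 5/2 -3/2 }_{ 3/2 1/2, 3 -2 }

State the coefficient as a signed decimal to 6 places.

√[6·2!1!4!/8! · 2!1!1!5!1!4!] = √(288/7)
  +(−1)^0/∏(0,2,1,1,0,3)! = 1/12  (running 1/12)
  +(−1)^1/∏(1,1,0,0,1,4)! = -1/24  (running 1/24)
⟨..|..⟩ = √(288/7)·(1/24) = +0.267261

+√(1/14) ≈ +0.267261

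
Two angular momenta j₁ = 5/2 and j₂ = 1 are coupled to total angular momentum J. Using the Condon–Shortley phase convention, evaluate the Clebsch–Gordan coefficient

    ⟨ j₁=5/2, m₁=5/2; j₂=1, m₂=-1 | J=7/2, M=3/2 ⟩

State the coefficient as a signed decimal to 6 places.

triangle: 0!·5!·2!/8! = 240/40320
(j±m)!: 5!·0!·0!·2!·5!·2! = 57600
prefactor² = (2J+1)·Δ·N² = 19200/7
  k=0: +1/(0!·0!·0!·0!·5!·2!) = 1/240
Σ = 1/240  ⇒  CG² = 19200/7·1/240² = 1/21
CG = +√(1/21) = +0.218218

+√(1/21) = +0.218218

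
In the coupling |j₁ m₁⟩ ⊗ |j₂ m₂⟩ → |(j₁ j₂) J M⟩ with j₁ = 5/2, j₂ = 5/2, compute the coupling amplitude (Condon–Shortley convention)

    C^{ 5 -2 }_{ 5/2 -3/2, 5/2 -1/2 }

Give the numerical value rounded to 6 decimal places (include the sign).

√[11·0!5!5!/11! · 1!4!2!3!3!7!] = √(34560)
  +(−1)^0/∏(0,0,4,2,1,3)! = 1/288  (running 1/288)
⟨..|..⟩ = √(34560)·(1/288) = +0.645497

+0.645497  (= +√(5/12))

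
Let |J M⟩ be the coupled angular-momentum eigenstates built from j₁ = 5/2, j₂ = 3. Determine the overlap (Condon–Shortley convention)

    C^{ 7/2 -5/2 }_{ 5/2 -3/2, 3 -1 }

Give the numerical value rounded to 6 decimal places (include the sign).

-0.398410  (= −√(10/63))

√[8·2!3!4!/10! · 1!4!2!4!1!6!] = √(18432/35)
  +(−1)^1/∏(1,1,3,1,0,3)! = -1/36  (running -1/36)
  +(−1)^2/∏(2,0,2,0,1,4)! = 1/96  (running -5/288)
⟨..|..⟩ = √(18432/35)·(-5/288) = -0.398410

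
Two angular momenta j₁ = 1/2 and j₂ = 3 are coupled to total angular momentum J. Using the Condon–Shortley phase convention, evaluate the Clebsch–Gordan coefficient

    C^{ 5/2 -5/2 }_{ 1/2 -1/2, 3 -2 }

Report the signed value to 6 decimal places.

−√(1/7) = -0.377964

j₁+j₂−J=1  J+j₁−j₂=0  J−j₁+j₂=5  j₁+j₂+J+1=7
(j₁±m₁, j₂±m₂, J±M) = (0,1,1,5,0,5)
P² = 14400/7
sum k=1..1:
  [1] −1/120 = -1/120
S = -1/120
C² = P²·S² = 1/7 ; C = -0.377964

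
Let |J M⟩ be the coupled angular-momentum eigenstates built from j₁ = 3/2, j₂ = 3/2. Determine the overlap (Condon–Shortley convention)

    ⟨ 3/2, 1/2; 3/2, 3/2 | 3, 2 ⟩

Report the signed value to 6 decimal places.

+0.707107  (= +√(1/2))

triangle: 0!·3!·3!/7! = 36/5040
(j±m)!: 2!·1!·3!·0!·5!·1! = 1440
prefactor² = (2J+1)·Δ·N² = 72
  k=0: +1/(0!·0!·1!·3!·2!·0!) = 1/12
Σ = 1/12  ⇒  CG² = 72·1/12² = 1/2
CG = +√(1/2) = +0.707107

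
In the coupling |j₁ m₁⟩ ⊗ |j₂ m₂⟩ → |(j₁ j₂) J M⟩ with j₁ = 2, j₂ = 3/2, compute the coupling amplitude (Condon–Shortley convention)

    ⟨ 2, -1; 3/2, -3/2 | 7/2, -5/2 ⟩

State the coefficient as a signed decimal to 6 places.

triangle: 0!×4!×3!/8! = 144/40320
(j±m)!: 1!×3!×0!×3!×1!×6! = 25920
prefactor² = (2J+1)×Δ×N² = 5184/7
  k=0: +1/(0!×0!×3!×0!×1!×3!) = 1/36
Σ = 1/36  ⇒  CG² = 5184/7×1/36² = 4/7
CG = +√(4/7) = +0.755929

+0.755929  (= +√(4/7))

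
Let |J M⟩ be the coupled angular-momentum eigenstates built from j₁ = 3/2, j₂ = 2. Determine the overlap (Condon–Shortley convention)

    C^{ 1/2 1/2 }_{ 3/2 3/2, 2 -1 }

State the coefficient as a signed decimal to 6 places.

+√(1/10) = +0.316228

triangle: 3!×0!×1!/5! = 6/120
(j±m)!: 3!×0!×1!×3!×1!×0! = 36
prefactor² = (2J+1)×Δ×N² = 18/5
  k=0: +1/(0!×3!×0!×1!×0!×0!) = 1/6
Σ = 1/6  ⇒  CG² = 18/5×1/6² = 1/10
CG = +√(1/10) = +0.316228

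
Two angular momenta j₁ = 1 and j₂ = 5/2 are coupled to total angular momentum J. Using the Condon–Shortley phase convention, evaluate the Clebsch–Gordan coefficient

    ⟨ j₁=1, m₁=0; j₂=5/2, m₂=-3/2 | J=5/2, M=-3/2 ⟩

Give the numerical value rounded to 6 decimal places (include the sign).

√[6·1!1!4!/7! · 1!1!1!4!1!4!] = √(576/35)
  +(−1)^0/∏(0,1,1,1,0,3)! = 1/6  (running 1/6)
  +(−1)^1/∏(1,0,0,0,1,4)! = -1/24  (running 1/8)
⟨..|..⟩ = √(576/35)·(1/8) = +0.507093

+0.507093  (= +√(9/35))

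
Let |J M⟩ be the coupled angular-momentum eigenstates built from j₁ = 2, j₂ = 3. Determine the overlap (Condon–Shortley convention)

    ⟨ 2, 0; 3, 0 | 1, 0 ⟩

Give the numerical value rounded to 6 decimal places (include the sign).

√[3·4!0!2!/7! · 2!2!3!3!1!1!] = √(144/35)
  +(−1)^2/∏(2,2,0,1,0,1)! = 1/4  (running 1/4)
⟨..|..⟩ = √(144/35)·(1/4) = +0.507093

+0.507093  (= +√(9/35))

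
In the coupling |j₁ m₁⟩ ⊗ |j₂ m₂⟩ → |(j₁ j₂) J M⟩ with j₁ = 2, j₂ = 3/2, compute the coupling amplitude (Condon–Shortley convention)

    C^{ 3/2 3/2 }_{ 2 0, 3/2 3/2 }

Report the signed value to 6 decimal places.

triangle: 2!*2!*1!/6! = 4/720
(j±m)!: 2!*2!*3!*0!*3!*0! = 144
prefactor² = (2J+1)*Δ*N² = 16/5
  k=2: +1/(2!*0!*0!*1!*2!*0!) = 1/4
Σ = 1/4  ⇒  CG² = 16/5*1/4² = 1/5
CG = +√(1/5) = +0.447214

+0.447214  (= +√(1/5))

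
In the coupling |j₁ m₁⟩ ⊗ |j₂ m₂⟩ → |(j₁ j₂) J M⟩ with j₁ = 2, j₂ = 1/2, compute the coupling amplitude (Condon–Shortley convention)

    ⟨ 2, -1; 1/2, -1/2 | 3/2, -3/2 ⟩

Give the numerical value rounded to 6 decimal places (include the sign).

√[4·1!3!0!/5! · 1!3!0!1!0!3!] = √(36/5)
  +(−1)^0/∏(0,1,3,0,0,0)! = 1/6  (running 1/6)
⟨..|..⟩ = √(36/5)·(1/6) = +0.447214

+0.447214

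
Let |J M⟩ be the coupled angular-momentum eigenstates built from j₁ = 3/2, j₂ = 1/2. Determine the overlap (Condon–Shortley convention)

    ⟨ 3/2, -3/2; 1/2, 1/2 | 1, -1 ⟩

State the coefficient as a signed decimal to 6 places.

−√(3/4) = -0.866025

j₁+j₂−J=1  J+j₁−j₂=2  J−j₁+j₂=0  j₁+j₂+J+1=4
(j₁±m₁, j₂±m₂, J±M) = (0,3,1,0,0,2)
P² = 3
sum k=1..1:
  [1] −1/2 = -1/2
S = -1/2
C² = P²·S² = 3/4 ; C = -0.866025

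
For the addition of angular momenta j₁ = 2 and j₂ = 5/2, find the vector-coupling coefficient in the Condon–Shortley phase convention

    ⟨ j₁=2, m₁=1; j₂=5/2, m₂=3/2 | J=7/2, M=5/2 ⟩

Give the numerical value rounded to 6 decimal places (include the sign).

√[8·1!3!4!/9! · 3!1!4!1!6!1!] = √(2304/7)
  +(−1)^0/∏(0,1,1,4,2,0)! = 1/48  (running 1/48)
  +(−1)^1/∏(1,0,0,3,3,1)! = -1/36  (running -1/144)
⟨..|..⟩ = √(2304/7)·(-1/144) = -0.125988

-0.125988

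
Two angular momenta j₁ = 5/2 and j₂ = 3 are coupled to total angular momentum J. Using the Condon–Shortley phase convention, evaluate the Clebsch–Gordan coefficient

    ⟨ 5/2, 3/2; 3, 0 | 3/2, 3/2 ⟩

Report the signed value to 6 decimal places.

−√(6/35) = -0.414039

j₁+j₂−J=4  J+j₁−j₂=1  J−j₁+j₂=2  j₁+j₂+J+1=8
(j₁±m₁, j₂±m₂, J±M) = (4,1,3,3,3,0)
P² = 864/35
sum k=1..1:
  [1] −1/12 = -1/12
S = -1/12
C² = P²·S² = 6/35 ; C = -0.414039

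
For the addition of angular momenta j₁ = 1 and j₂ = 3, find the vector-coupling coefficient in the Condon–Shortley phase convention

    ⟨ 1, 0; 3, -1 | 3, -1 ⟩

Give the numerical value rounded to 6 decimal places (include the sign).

+0.288675

j₁+j₂−J=1  J+j₁−j₂=1  J−j₁+j₂=5  j₁+j₂+J+1=8
(j₁±m₁, j₂±m₂, J±M) = (1,1,2,4,2,4)
P² = 48
sum k=0..1:
  [0] +1/12 = 1/12
  [1] −1/24 = -1/24
S = 1/24
C² = P²·S² = 1/12 ; C = +0.288675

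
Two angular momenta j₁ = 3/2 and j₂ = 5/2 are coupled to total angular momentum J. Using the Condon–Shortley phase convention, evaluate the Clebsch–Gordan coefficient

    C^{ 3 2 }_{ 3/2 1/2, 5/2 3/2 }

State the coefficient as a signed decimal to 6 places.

triangle: 1!·2!·4!/8! = 48/40320
(j±m)!: 2!·1!·4!·1!·5!·1! = 5760
prefactor² = (2J+1)·Δ·N² = 48
  k=0: +1/(0!·1!·1!·4!·1!·0!) = 1/24
  k=1: −1/(1!·0!·0!·3!·2!·1!) = -1/12
Σ = -1/24  ⇒  CG² = 48·(-1/24)² = 1/12
CG = −√(1/12) = -0.288675

-0.288675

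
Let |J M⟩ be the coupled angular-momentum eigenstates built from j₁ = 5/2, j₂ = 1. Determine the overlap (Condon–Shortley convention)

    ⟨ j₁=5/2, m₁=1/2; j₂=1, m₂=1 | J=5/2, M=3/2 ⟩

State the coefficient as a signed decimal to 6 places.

triangle: 1!*4!*1!/7! = 24/5040
(j±m)!: 3!*2!*2!*0!*4!*1! = 576
prefactor² = (2J+1)*Δ*N² = 576/35
  k=1: −1/(1!*0!*1!*1!*3!*0!) = -1/6
Σ = -1/6  ⇒  CG² = 576/35*(-1/6)² = 16/35
CG = −√(16/35) = -0.676123

-0.676123  (= −√(16/35))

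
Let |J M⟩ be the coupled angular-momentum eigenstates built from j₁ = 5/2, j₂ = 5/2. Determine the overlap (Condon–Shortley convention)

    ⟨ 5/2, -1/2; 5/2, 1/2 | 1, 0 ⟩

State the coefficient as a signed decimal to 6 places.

√[3·4!1!1!/7! · 2!3!3!2!1!1!] = √(72/35)
  +(−1)^2/∏(2,2,1,1,0,0)! = 1/4  (running 1/4)
  +(−1)^3/∏(3,1,0,0,1,1)! = -1/6  (running 1/12)
⟨..|..⟩ = √(72/35)·(1/12) = +0.119523

+√(1/70) = +0.119523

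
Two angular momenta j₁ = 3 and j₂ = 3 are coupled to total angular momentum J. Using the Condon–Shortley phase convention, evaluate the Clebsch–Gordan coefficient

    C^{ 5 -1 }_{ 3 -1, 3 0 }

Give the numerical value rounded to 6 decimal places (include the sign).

-0.345033  (= −√(5/42))

√[11·1!5!5!/12! · 2!4!3!3!4!6!] = √(69120/7)
  +(−1)^0/∏(0,1,4,3,1,2)! = 1/288  (running 1/288)
  +(−1)^1/∏(1,0,3,2,2,3)! = -1/144  (running -1/288)
⟨..|..⟩ = √(69120/7)·(-1/288) = -0.345033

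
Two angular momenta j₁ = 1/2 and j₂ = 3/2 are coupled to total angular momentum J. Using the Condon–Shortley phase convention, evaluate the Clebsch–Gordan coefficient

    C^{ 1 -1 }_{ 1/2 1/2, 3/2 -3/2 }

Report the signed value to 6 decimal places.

triangle: 1!*0!*2!/4! = 2/24
(j±m)!: 1!*0!*0!*3!*0!*2! = 12
prefactor² = (2J+1)*Δ*N² = 3
  k=0: +1/(0!*1!*0!*0!*0!*2!) = 1/2
Σ = 1/2  ⇒  CG² = 3*1/2² = 3/4
CG = +√(3/4) = +0.866025

+√(3/4) ≈ +0.866025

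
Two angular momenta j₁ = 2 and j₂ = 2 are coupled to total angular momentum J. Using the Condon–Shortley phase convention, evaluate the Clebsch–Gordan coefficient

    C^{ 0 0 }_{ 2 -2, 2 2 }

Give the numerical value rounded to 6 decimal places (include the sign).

+√(1/5) ≈ +0.447214

triangle: 4!·0!·0!/5! = 24/120
(j±m)!: 0!·4!·4!·0!·0!·0! = 576
prefactor² = (2J+1)·Δ·N² = 576/5
  k=4: +1/(4!·0!·0!·0!·0!·0!) = 1/24
Σ = 1/24  ⇒  CG² = 576/5·1/24² = 1/5
CG = +√(1/5) = +0.447214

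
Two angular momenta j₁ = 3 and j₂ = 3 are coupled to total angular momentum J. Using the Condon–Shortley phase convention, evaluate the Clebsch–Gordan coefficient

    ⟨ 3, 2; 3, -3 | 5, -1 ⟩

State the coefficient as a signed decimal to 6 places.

j₁+j₂−J=1  J+j₁−j₂=5  J−j₁+j₂=5  j₁+j₂+J+1=12
(j₁±m₁, j₂±m₂, J±M) = (5,1,0,6,4,6)
P² = 3456000/7
sum k=0..0:
  [0] +1/2880 = 1/2880
S = 1/2880
C² = P²·S² = 5/84 ; C = +0.243975

+√(5/84) ≈ +0.243975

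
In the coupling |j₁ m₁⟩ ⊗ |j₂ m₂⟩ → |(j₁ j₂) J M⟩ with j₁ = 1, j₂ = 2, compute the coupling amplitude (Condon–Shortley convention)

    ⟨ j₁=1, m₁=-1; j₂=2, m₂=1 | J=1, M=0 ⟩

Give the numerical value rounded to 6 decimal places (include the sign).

+√(3/10) ≈ +0.547723

j₁+j₂−J=2  J+j₁−j₂=0  J−j₁+j₂=2  j₁+j₂+J+1=5
(j₁±m₁, j₂±m₂, J±M) = (0,2,3,1,1,1)
P² = 6/5
sum k=2..2:
  [2] +1/2 = 1/2
S = 1/2
C² = P²·S² = 3/10 ; C = +0.547723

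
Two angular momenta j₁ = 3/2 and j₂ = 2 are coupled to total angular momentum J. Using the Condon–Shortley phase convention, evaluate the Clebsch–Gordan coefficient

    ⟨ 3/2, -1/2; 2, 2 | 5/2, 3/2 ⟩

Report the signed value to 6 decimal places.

−√(16/35) = -0.676123

triangle: 1!·2!·3!/7! = 12/5040
(j±m)!: 1!·2!·4!·0!·4!·1! = 1152
prefactor² = (2J+1)·Δ·N² = 576/35
  k=1: −1/(1!·0!·1!·3!·1!·0!) = -1/6
Σ = -1/6  ⇒  CG² = 576/35·(-1/6)² = 16/35
CG = −√(16/35) = -0.676123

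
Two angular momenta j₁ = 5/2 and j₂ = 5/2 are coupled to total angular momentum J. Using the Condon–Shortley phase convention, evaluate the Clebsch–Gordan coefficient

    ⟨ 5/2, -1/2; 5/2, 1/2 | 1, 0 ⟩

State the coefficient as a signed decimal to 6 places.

j₁+j₂−J=4  J+j₁−j₂=1  J−j₁+j₂=1  j₁+j₂+J+1=7
(j₁±m₁, j₂±m₂, J±M) = (2,3,3,2,1,1)
P² = 72/35
sum k=2..3:
  [2] +1/4 = 1/4
  [3] −1/6 = -1/6
S = 1/12
C² = P²·S² = 1/70 ; C = +0.119523

+0.119523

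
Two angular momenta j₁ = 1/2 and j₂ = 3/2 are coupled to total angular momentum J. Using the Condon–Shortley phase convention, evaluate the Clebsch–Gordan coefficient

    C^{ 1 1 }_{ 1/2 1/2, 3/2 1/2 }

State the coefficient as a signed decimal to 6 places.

√[3·1!0!2!/4! · 1!0!2!1!2!0!] = √(1)
  +(−1)^0/∏(0,1,0,2,0,0)! = 1/2  (running 1/2)
⟨..|..⟩ = √(1)·(1/2) = +0.500000

+0.500000  (= +√(1/4))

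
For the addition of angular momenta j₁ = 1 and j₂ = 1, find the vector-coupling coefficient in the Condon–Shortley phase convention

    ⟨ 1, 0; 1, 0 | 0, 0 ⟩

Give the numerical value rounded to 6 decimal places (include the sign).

-0.577350

√[1·2!0!0!/3! · 1!1!1!1!0!0!] = √(1/3)
  +(−1)^1/∏(1,1,0,0,0,0)! = -1  (running -1)
⟨..|..⟩ = √(1/3)·(-1) = -0.577350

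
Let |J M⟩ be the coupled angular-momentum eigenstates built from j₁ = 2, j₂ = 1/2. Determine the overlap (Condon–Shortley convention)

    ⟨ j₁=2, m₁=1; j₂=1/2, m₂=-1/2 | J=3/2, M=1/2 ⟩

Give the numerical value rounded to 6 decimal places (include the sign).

j₁+j₂−J=1  J+j₁−j₂=3  J−j₁+j₂=0  j₁+j₂+J+1=5
(j₁±m₁, j₂±m₂, J±M) = (3,1,0,1,2,1)
P² = 12/5
sum k=0..0:
  [0] +1/2 = 1/2
S = 1/2
C² = P²·S² = 3/5 ; C = +0.774597

+0.774597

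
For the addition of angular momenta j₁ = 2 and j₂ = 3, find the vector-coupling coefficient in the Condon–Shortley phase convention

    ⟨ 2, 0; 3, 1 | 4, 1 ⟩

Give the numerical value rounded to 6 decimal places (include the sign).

triangle: 1!*3!*5!/10! = 720/3628800
(j±m)!: 2!*2!*4!*2!*5!*3! = 138240
prefactor² = (2J+1)*Δ*N² = 1728/7
  k=0: +1/(0!*1!*2!*4!*1!*1!) = 1/48
  k=1: −1/(1!*0!*1!*3!*2!*2!) = -1/24
Σ = -1/48  ⇒  CG² = 1728/7*(-1/48)² = 3/28
CG = −√(3/28) = -0.327327

−√(3/28) ≈ -0.327327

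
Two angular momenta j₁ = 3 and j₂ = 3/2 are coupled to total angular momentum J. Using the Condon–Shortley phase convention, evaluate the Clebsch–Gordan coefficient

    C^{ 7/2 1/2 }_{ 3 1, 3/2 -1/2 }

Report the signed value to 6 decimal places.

√[8·1!5!2!/9! · 4!2!1!2!4!3!] = √(512/7)
  +(−1)^0/∏(0,1,2,1,3,1)! = 1/12  (running 1/12)
  +(−1)^1/∏(1,0,1,0,4,2)! = -1/48  (running 1/16)
⟨..|..⟩ = √(512/7)·(1/16) = +0.534522

+√(2/7) = +0.534522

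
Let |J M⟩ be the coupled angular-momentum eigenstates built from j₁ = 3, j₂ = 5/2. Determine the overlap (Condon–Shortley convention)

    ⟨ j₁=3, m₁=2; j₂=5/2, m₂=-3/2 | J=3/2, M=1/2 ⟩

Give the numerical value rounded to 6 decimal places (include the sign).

triangle: 4!·2!·1!/8! = 48/40320
(j±m)!: 5!·1!·1!·4!·2!·1! = 5760
prefactor² = (2J+1)·Δ·N² = 192/7
  k=0: +1/(0!·4!·1!·1!·1!·0!) = 1/24
  k=1: −1/(1!·3!·0!·0!·2!·1!) = -1/12
Σ = -1/24  ⇒  CG² = 192/7·(-1/24)² = 1/21
CG = −√(1/21) = -0.218218

−√(1/21) ≈ -0.218218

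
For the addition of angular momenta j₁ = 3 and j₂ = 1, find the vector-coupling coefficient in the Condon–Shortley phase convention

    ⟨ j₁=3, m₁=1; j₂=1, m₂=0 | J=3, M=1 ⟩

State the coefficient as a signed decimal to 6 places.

+√(1/12) = +0.288675

j₁+j₂−J=1  J+j₁−j₂=5  J−j₁+j₂=1  j₁+j₂+J+1=8
(j₁±m₁, j₂±m₂, J±M) = (4,2,1,1,4,2)
P² = 48
sum k=0..1:
  [0] +1/12 = 1/12
  [1] −1/24 = -1/24
S = 1/24
C² = P²·S² = 1/12 ; C = +0.288675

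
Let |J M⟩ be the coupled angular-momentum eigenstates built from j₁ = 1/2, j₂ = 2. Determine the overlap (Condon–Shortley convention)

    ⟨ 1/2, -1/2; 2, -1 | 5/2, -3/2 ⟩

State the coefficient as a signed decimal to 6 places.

+√(4/5) ≈ +0.894427

√[6·0!1!4!/6! · 0!1!1!3!1!4!] = √(144/5)
  +(−1)^0/∏(0,0,1,1,0,3)! = 1/6  (running 1/6)
⟨..|..⟩ = √(144/5)·(1/6) = +0.894427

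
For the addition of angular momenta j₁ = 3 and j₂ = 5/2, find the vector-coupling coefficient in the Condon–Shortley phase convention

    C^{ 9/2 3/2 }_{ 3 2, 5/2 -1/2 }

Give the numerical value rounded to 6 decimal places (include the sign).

+0.604815  (= +√(169/462))

j₁+j₂−J=1  J+j₁−j₂=5  J−j₁+j₂=4  j₁+j₂+J+1=11
(j₁±m₁, j₂±m₂, J±M) = (5,1,2,3,6,3)
P² = 345600/77
sum k=0..1:
  [0] +1/96 = 1/96
  [1] −1/720 = -1/720
S = 13/1440
C² = P²·S² = 169/462 ; C = +0.604815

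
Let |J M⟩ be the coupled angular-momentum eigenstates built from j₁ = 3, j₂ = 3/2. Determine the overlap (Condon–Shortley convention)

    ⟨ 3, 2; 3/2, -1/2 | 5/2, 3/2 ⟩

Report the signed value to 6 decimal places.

+√(1/14) = +0.267261

j₁+j₂−J=2  J+j₁−j₂=4  J−j₁+j₂=1  j₁+j₂+J+1=8
(j₁±m₁, j₂±m₂, J±M) = (5,1,1,2,4,1)
P² = 288/7
sum k=0..1:
  [0] +1/12 = 1/12
  [1] −1/24 = -1/24
S = 1/24
C² = P²·S² = 1/14 ; C = +0.267261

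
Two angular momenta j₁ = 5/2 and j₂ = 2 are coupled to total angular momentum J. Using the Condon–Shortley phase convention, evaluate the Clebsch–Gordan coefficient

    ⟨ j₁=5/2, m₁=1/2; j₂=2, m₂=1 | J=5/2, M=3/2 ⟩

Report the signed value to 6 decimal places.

−√(6/35) = -0.414039

√[6·2!3!2!/8! · 3!2!3!1!4!1!] = √(216/35)
  +(−1)^1/∏(1,1,1,2,2,0)! = -1/4  (running -1/4)
  +(−1)^2/∏(2,0,0,1,3,1)! = 1/12  (running -1/6)
⟨..|..⟩ = √(216/35)·(-1/6) = -0.414039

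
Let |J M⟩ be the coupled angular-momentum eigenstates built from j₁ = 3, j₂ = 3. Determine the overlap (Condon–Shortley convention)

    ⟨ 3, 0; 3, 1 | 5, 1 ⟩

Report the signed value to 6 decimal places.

j₁+j₂−J=1  J+j₁−j₂=5  J−j₁+j₂=5  j₁+j₂+J+1=12
(j₁±m₁, j₂±m₂, J±M) = (3,3,4,2,6,4)
P² = 69120/7
sum k=0..1:
  [0] +1/288 = 1/288
  [1] −1/144 = -1/144
S = -1/288
C² = P²·S² = 5/42 ; C = -0.345033

−√(5/42) = -0.345033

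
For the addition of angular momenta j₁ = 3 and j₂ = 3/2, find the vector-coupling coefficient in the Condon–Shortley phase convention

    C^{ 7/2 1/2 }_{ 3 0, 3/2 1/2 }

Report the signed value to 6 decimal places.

triangle: 1!·5!·2!/9! = 240/362880
(j±m)!: 3!·3!·2!·1!·4!·3! = 10368
prefactor² = (2J+1)·Δ·N² = 384/7
  k=0: +1/(0!·1!·3!·2!·2!·0!) = 1/24
  k=1: −1/(1!·0!·2!·1!·3!·1!) = -1/12
Σ = -1/24  ⇒  CG² = 384/7·(-1/24)² = 2/21
CG = −√(2/21) = -0.308607

-0.308607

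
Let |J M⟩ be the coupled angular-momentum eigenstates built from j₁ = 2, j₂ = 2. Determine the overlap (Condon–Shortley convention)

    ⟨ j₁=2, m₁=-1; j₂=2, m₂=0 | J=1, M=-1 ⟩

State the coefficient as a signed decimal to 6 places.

√[3·3!1!1!/6! · 1!3!2!2!0!2!] = √(6/5)
  +(−1)^2/∏(2,1,1,0,0,1)! = 1/2  (running 1/2)
⟨..|..⟩ = √(6/5)·(1/2) = +0.547723

+0.547723  (= +√(3/10))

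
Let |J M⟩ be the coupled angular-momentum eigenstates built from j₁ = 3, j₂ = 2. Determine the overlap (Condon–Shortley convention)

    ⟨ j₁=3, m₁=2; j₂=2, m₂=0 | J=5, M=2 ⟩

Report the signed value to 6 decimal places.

√[11·0!6!4!/11! · 5!1!2!2!7!3!] = √(69120)
  +(−1)^0/∏(0,0,1,2,5,2)! = 1/480  (running 1/480)
⟨..|..⟩ = √(69120)·(1/480) = +0.547723

+√(3/10) ≈ +0.547723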